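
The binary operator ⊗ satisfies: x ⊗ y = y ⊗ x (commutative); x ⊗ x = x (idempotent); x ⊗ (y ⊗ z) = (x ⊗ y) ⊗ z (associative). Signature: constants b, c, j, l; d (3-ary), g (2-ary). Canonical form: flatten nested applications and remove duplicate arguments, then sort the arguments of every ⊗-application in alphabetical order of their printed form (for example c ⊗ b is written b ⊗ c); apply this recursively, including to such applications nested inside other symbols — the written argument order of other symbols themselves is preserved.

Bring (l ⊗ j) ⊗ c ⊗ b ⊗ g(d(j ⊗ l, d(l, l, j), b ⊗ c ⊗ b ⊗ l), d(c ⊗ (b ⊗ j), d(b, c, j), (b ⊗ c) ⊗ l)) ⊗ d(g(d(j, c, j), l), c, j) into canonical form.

Answer: b ⊗ c ⊗ d(g(d(j, c, j), l), c, j) ⊗ g(d(j ⊗ l, d(l, l, j), b ⊗ c ⊗ l), d(b ⊗ c ⊗ j, d(b, c, j), b ⊗ c ⊗ l)) ⊗ j ⊗ l

Derivation:
Merge nested applications:  l ⊗ j ⊗ c ⊗ b ⊗ g(d(j ⊗ l, d(l, l, j), b ⊗ c ⊗ b ⊗ l), d(c ⊗ (b ⊗ j), d(b, c, j), (b ⊗ c) ⊗ l)) ⊗ d(g(d(j, c, j), l), c, j)
Simplify inside:  g(d(j ⊗ l, d(l, l, j), b ⊗ c ⊗ b ⊗ l), d(c ⊗ (b ⊗ j), d(b, c, j), (b ⊗ c) ⊗ l))  →  g(d(j ⊗ l, d(l, l, j), b ⊗ c ⊗ l), d(b ⊗ c ⊗ j, d(b, c, j), b ⊗ c ⊗ l))
Order the arguments:  b ⊗ c ⊗ d(g(d(j, c, j), l), c, j) ⊗ g(d(j ⊗ l, d(l, l, j), b ⊗ c ⊗ l), d(b ⊗ c ⊗ j, d(b, c, j), b ⊗ c ⊗ l)) ⊗ j ⊗ l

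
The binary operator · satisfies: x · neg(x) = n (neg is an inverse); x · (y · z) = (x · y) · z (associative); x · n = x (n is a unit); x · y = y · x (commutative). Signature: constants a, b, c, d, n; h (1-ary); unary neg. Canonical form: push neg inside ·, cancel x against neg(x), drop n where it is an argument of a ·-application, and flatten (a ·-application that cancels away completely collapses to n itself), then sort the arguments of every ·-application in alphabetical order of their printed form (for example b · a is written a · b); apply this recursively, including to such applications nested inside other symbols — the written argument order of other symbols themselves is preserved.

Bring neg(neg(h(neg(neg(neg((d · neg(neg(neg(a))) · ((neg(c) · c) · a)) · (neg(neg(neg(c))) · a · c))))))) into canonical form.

Push neg inside:  distribute neg over · and collapse double neg
Combine occurrences:  h(neg(a) · neg(d))

Answer: h(neg(a) · neg(d))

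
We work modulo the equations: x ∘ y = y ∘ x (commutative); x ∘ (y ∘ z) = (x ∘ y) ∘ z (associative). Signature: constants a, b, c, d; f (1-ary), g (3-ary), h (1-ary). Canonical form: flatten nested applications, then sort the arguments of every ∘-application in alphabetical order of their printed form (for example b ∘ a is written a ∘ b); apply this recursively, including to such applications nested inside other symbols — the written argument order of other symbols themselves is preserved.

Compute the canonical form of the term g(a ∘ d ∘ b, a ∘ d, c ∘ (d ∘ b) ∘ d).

Focus inside:  c ∘ (d ∘ b) ∘ d
Un-nest:  c ∘ d ∘ b ∘ d
Order the arguments:  b ∘ c ∘ d ∘ d
Reassemble:  g(a ∘ b ∘ d, a ∘ d, b ∘ c ∘ d ∘ d)

Answer: g(a ∘ b ∘ d, a ∘ d, b ∘ c ∘ d ∘ d)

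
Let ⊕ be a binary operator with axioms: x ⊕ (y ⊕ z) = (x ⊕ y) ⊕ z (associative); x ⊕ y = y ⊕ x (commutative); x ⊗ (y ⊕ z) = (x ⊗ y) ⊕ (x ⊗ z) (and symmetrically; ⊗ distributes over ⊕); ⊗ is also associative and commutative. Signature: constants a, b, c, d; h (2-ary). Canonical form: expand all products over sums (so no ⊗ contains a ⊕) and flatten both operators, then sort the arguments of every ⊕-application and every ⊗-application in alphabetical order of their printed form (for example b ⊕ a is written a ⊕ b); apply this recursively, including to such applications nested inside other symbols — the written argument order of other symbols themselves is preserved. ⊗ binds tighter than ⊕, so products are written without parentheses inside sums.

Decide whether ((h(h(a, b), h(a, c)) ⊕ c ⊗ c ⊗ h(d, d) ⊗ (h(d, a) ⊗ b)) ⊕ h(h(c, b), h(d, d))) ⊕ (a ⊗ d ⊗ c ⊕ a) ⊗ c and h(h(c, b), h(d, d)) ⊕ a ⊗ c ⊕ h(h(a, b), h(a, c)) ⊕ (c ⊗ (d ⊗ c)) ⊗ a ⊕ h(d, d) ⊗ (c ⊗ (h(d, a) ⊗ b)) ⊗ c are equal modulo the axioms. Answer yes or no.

Answer: yes — both canonical forms are a ⊗ c ⊕ a ⊗ c ⊗ c ⊗ d ⊕ b ⊗ c ⊗ c ⊗ h(d, a) ⊗ h(d, d) ⊕ h(h(a, b), h(a, c)) ⊕ h(h(c, b), h(d, d))

Derivation:
Left:  ((h(h(a, b), h(a, c)) ⊕ c ⊗ c ⊗ h(d, d) ⊗ (h(d, a) ⊗ b)) ⊕ h(h(c, b), h(d, d))) ⊕ (a ⊗ d ⊗ c ⊕ a) ⊗ c
  Expand products over sums:  h(h(a, b), h(a, c)) ⊕ b ⊗ c ⊗ c ⊗ h(d, a) ⊗ h(d, d) ⊕ h(h(c, b), h(d, d)) ⊕ a ⊗ c ⊗ c ⊗ d ⊕ a ⊗ c
  Sort:  a ⊗ c ⊕ a ⊗ c ⊗ c ⊗ d ⊕ b ⊗ c ⊗ c ⊗ h(d, a) ⊗ h(d, d) ⊕ h(h(a, b), h(a, c)) ⊕ h(h(c, b), h(d, d))
Right:  h(h(c, b), h(d, d)) ⊕ a ⊗ c ⊕ h(h(a, b), h(a, c)) ⊕ (c ⊗ (d ⊗ c)) ⊗ a ⊕ h(d, d) ⊗ (c ⊗ (h(d, a) ⊗ b)) ⊗ c
  Un-nest:  h(h(c, b), h(d, d)) ⊕ a ⊗ c ⊕ h(h(a, b), h(a, c)) ⊕ a ⊗ c ⊗ c ⊗ d ⊕ b ⊗ c ⊗ c ⊗ h(d, a) ⊗ h(d, d)
  Sort arguments:  a ⊗ c ⊕ a ⊗ c ⊗ c ⊗ d ⊕ b ⊗ c ⊗ c ⊗ h(d, a) ⊗ h(d, d) ⊕ h(h(a, b), h(a, c)) ⊕ h(h(c, b), h(d, d))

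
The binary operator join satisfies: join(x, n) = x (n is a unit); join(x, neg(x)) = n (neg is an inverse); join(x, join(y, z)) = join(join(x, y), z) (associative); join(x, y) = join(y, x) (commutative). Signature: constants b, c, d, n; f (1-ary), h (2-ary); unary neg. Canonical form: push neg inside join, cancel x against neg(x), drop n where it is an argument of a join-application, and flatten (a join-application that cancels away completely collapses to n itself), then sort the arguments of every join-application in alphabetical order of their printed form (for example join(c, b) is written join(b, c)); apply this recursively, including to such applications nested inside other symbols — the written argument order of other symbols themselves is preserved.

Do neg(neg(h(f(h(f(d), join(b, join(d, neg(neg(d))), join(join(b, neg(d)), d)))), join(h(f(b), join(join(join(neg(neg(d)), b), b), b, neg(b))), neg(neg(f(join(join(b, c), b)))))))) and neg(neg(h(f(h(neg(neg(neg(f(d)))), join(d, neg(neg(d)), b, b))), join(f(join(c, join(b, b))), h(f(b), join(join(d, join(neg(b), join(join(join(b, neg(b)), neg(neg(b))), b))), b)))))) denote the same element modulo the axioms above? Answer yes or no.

Answer: no — h(f(h(f(d), join(b, b, d, d))), join(f(join(b, b, c)), h(f(b), join(b, b, d)))) vs h(f(h(neg(f(d)), join(b, b, d, d))), join(f(join(b, b, c)), h(f(b), join(b, b, d))))

Derivation:
Left:  neg(neg(h(f(h(f(d), join(b, join(d, neg(neg(d))), join(join(b, neg(d)), d)))), join(h(f(b), join(join(join(neg(neg(d)), b), b), b, neg(b))), neg(neg(f(join(join(b, c), b))))))))
  Push neg inside:  distribute neg over join and collapse double neg
  Collect terms:  h(f(h(f(d), join(b, b, d, d))), join(f(join(b, b, c)), h(f(b), join(b, b, d))))
Right:  neg(neg(h(f(h(neg(neg(neg(f(d)))), join(d, neg(neg(d)), b, b))), join(f(join(c, join(b, b))), h(f(b), join(join(d, join(neg(b), join(join(join(b, neg(b)), neg(neg(b))), b))), b))))))
  Push neg inside:  distribute neg over join and collapse double neg
  Combine occurrences:  h(f(h(neg(f(d)), join(b, b, d, d))), join(f(join(b, b, c)), h(f(b), join(b, b, d))))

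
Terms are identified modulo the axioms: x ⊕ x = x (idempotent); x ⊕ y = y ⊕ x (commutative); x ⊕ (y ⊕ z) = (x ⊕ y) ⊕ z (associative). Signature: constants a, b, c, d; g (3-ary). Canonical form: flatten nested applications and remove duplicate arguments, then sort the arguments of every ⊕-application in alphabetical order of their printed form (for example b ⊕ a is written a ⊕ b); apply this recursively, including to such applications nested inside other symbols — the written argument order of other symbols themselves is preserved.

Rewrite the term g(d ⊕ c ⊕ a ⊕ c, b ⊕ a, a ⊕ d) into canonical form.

Work inside:  d ⊕ c ⊕ a ⊕ c
Drop duplicates:  drop duplicate c
Sort arguments:  a ⊕ c ⊕ d
Reassemble:  g(a ⊕ c ⊕ d, a ⊕ b, a ⊕ d)

Answer: g(a ⊕ c ⊕ d, a ⊕ b, a ⊕ d)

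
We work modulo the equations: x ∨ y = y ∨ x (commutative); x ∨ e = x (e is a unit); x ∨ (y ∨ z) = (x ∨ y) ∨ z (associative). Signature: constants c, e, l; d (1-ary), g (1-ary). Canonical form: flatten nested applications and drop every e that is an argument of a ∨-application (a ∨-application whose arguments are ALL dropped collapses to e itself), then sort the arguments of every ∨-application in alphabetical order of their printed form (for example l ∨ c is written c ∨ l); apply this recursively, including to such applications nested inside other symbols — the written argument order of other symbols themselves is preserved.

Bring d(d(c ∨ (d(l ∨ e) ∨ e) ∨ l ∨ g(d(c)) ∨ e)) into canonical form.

Answer: d(d(c ∨ d(l) ∨ g(d(c)) ∨ l))

Derivation:
Work inside:  c ∨ (d(l ∨ e) ∨ e) ∨ l ∨ g(d(c)) ∨ e
Un-nest:  c ∨ d(l ∨ e) ∨ e ∨ l ∨ g(d(c)) ∨ e
Canonicalize subterm:  d(l ∨ e)  →  d(l)
Unit:  drop e (×2)
Sort:  c ∨ d(l) ∨ g(d(c)) ∨ l
Rebuild:  d(d(c ∨ d(l) ∨ g(d(c)) ∨ l))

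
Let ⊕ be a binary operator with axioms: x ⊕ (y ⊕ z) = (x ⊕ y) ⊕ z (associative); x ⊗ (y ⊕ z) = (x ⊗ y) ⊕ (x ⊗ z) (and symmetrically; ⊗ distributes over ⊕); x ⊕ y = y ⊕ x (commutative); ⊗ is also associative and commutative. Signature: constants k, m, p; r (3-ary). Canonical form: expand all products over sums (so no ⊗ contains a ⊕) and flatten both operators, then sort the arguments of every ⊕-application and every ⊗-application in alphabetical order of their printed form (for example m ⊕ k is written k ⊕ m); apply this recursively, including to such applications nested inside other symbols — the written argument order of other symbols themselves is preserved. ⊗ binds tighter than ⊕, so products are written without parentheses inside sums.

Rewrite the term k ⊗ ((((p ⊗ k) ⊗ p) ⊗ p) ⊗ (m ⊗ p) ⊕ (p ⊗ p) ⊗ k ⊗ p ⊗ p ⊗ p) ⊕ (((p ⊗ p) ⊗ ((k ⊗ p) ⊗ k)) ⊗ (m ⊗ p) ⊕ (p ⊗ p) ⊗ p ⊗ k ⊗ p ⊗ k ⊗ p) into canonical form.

Answer: k ⊗ k ⊗ m ⊗ p ⊗ p ⊗ p ⊗ p ⊕ k ⊗ k ⊗ m ⊗ p ⊗ p ⊗ p ⊗ p ⊕ k ⊗ k ⊗ p ⊗ p ⊗ p ⊗ p ⊗ p ⊕ k ⊗ k ⊗ p ⊗ p ⊗ p ⊗ p ⊗ p

Derivation:
Expand:  k ⊗ k ⊗ m ⊗ p ⊗ p ⊗ p ⊗ p ⊕ k ⊗ k ⊗ p ⊗ p ⊗ p ⊗ p ⊗ p ⊕ k ⊗ k ⊗ m ⊗ p ⊗ p ⊗ p ⊗ p ⊕ k ⊗ k ⊗ p ⊗ p ⊗ p ⊗ p ⊗ p
Sort:  k ⊗ k ⊗ m ⊗ p ⊗ p ⊗ p ⊗ p ⊕ k ⊗ k ⊗ m ⊗ p ⊗ p ⊗ p ⊗ p ⊕ k ⊗ k ⊗ p ⊗ p ⊗ p ⊗ p ⊗ p ⊕ k ⊗ k ⊗ p ⊗ p ⊗ p ⊗ p ⊗ p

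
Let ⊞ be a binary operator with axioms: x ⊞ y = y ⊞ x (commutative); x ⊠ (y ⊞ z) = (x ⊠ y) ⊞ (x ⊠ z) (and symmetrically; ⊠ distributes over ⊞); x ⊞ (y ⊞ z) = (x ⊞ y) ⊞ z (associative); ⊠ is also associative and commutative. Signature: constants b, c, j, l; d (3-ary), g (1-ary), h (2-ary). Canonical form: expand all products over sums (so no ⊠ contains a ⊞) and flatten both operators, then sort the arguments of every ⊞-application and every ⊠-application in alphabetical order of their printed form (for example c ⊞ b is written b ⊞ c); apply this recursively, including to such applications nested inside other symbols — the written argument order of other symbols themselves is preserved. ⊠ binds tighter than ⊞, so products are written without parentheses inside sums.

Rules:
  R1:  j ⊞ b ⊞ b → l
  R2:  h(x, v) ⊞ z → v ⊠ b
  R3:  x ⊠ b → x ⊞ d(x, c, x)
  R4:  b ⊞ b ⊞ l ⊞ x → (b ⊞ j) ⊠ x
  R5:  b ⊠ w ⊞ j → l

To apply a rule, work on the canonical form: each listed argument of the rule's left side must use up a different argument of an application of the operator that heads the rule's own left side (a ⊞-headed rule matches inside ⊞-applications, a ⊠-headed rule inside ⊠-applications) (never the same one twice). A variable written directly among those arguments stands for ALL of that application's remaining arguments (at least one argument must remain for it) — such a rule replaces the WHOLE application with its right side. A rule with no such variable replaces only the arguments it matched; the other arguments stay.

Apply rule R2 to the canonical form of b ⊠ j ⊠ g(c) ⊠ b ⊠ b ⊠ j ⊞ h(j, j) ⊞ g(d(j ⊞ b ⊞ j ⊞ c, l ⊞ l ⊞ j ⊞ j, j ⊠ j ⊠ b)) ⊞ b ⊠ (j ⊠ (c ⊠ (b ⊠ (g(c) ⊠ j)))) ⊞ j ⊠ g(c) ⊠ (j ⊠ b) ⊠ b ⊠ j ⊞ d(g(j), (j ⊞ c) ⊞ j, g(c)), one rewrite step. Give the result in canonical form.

Canonical form:  b ⊠ b ⊠ b ⊠ g(c) ⊠ j ⊠ j ⊞ b ⊠ b ⊠ c ⊠ g(c) ⊠ j ⊠ j ⊞ b ⊠ b ⊠ g(c) ⊠ j ⊠ j ⊠ j ⊞ d(g(j), c ⊞ j ⊞ j, g(c)) ⊞ g(d(b ⊞ c ⊞ j ⊞ j, j ⊞ j ⊞ l ⊞ l, b ⊠ j ⊠ j)) ⊞ h(j, j)
Match R2:  consume h(j, j);  v := j, x := j, z := b ⊠ b ⊠ b ⊠ g(c) ⊠ j ⊠ j ⊞ b ⊠ b ⊠ c ⊠ g(c) ⊠ j ⊠ j ⊞ b ⊠ b ⊠ g(c) ⊠ j ⊠ j ⊠ j ⊞ d(g(j), c ⊞ j ⊞ j, g(c)) ⊞ g(d(b ⊞ c ⊞ j ⊞ j, j ⊞ j ⊞ l ⊞ l, b ⊠ j ⊠ j))
The variable takes the whole remainder — replace the entire application.
Result:  b ⊠ j

Answer: b ⊠ j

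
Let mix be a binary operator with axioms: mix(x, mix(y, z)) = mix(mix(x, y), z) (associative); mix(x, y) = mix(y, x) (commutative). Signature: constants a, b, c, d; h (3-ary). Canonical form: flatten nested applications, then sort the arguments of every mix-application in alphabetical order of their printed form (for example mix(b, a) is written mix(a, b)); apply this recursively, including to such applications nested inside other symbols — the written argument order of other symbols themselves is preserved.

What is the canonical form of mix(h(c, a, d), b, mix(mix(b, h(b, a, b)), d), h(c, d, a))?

Answer: mix(b, b, d, h(b, a, b), h(c, a, d), h(c, d, a))

Derivation:
Merge nested applications:  mix(h(c, a, d), b, b, h(b, a, b), d, h(c, d, a))
Order the arguments:  mix(b, b, d, h(b, a, b), h(c, a, d), h(c, d, a))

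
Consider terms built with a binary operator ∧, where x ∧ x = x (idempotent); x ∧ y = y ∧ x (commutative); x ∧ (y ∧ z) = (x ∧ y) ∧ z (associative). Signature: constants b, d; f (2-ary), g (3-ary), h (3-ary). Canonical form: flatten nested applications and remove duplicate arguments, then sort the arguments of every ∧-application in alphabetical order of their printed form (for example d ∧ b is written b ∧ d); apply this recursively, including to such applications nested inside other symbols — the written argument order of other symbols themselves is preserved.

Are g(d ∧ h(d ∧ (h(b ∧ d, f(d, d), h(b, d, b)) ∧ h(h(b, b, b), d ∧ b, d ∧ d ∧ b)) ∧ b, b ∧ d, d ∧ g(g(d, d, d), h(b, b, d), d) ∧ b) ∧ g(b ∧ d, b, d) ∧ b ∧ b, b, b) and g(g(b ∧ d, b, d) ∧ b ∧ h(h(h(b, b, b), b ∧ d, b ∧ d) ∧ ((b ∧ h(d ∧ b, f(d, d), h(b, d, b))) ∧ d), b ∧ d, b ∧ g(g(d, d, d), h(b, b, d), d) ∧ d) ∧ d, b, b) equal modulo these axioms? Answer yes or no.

Left:  g(d ∧ h(d ∧ (h(b ∧ d, f(d, d), h(b, d, b)) ∧ h(h(b, b, b), d ∧ b, d ∧ d ∧ b)) ∧ b, b ∧ d, d ∧ g(g(d, d, d), h(b, b, d), d) ∧ b) ∧ g(b ∧ d, b, d) ∧ b ∧ b, b, b)
  Work inside:  d ∧ h(d ∧ (h(b ∧ d, f(d, d), h(b, d, b)) ∧ h(h(b, b, b), d ∧ b, d ∧ d ∧ b)) ∧ b, b ∧ d, d ∧ g(g(d, d, d), h(b, b, d), d) ∧ b) ∧ g(b ∧ d, b, d) ∧ b ∧ b
  Inside:  h(d ∧ (h(b ∧ d, f(d, d), h(b, d, b)) ∧ h(h(b, b, b), d ∧ b, d ∧ d ∧ b)) ∧ b, b ∧ d, d ∧ g(g(d, d, d), h(b, b, d), d) ∧ b)  →  h(b ∧ d ∧ h(b ∧ d, f(d, d), h(b, d, b)) ∧ h(h(b, b, b), b ∧ d, b ∧ d), b ∧ d, b ∧ d ∧ g(g(d, d, d), h(b, b, d), d))
  Deduplicate:  drop duplicate b
  Sort:  b ∧ d ∧ g(b ∧ d, b, d) ∧ h(b ∧ d ∧ h(b ∧ d, f(d, d), h(b, d, b)) ∧ h(h(b, b, b), b ∧ d, b ∧ d), b ∧ d, b ∧ d ∧ g(g(d, d, d), h(b, b, d), d))
  Put back:  g(b ∧ d ∧ g(b ∧ d, b, d) ∧ h(b ∧ d ∧ h(b ∧ d, f(d, d), h(b, d, b)) ∧ h(h(b, b, b), b ∧ d, b ∧ d), b ∧ d, b ∧ d ∧ g(g(d, d, d), h(b, b, d), d)), b, b)
Right:  g(g(b ∧ d, b, d) ∧ b ∧ h(h(h(b, b, b), b ∧ d, b ∧ d) ∧ ((b ∧ h(d ∧ b, f(d, d), h(b, d, b))) ∧ d), b ∧ d, b ∧ g(g(d, d, d), h(b, b, d), d) ∧ d) ∧ d, b, b)
  Work inside:  g(b ∧ d, b, d) ∧ b ∧ h(h(h(b, b, b), b ∧ d, b ∧ d) ∧ ((b ∧ h(d ∧ b, f(d, d), h(b, d, b))) ∧ d), b ∧ d, b ∧ g(g(d, d, d), h(b, b, d), d) ∧ d) ∧ d
  Canonicalize subterm:  h(h(h(b, b, b), b ∧ d, b ∧ d) ∧ ((b ∧ h(d ∧ b, f(d, d), h(b, d, b))) ∧ d), b ∧ d, b ∧ g(g(d, d, d), h(b, b, d), d) ∧ d)  →  h(b ∧ d ∧ h(b ∧ d, f(d, d), h(b, d, b)) ∧ h(h(b, b, b), b ∧ d, b ∧ d), b ∧ d, b ∧ d ∧ g(g(d, d, d), h(b, b, d), d))
  Order the arguments:  b ∧ d ∧ g(b ∧ d, b, d) ∧ h(b ∧ d ∧ h(b ∧ d, f(d, d), h(b, d, b)) ∧ h(h(b, b, b), b ∧ d, b ∧ d), b ∧ d, b ∧ d ∧ g(g(d, d, d), h(b, b, d), d))
  Reassemble:  g(b ∧ d ∧ g(b ∧ d, b, d) ∧ h(b ∧ d ∧ h(b ∧ d, f(d, d), h(b, d, b)) ∧ h(h(b, b, b), b ∧ d, b ∧ d), b ∧ d, b ∧ d ∧ g(g(d, d, d), h(b, b, d), d)), b, b)

Answer: yes — both canonical forms are g(b ∧ d ∧ g(b ∧ d, b, d) ∧ h(b ∧ d ∧ h(b ∧ d, f(d, d), h(b, d, b)) ∧ h(h(b, b, b), b ∧ d, b ∧ d), b ∧ d, b ∧ d ∧ g(g(d, d, d), h(b, b, d), d)), b, b)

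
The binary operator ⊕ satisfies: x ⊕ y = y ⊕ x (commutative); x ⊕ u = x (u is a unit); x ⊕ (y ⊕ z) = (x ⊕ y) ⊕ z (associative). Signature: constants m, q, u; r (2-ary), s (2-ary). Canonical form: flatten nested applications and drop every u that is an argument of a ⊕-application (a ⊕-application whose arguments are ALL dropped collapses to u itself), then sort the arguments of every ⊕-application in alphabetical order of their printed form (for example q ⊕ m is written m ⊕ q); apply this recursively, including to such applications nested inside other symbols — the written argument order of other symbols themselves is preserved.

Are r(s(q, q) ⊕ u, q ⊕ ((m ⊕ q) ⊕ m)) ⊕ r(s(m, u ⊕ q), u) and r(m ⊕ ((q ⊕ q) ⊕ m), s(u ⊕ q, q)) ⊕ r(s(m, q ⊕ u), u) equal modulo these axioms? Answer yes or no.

Left:  r(s(q, q) ⊕ u, q ⊕ ((m ⊕ q) ⊕ m)) ⊕ r(s(m, u ⊕ q), u)
  Inside:  r(s(q, q) ⊕ u, q ⊕ ((m ⊕ q) ⊕ m))  →  r(s(q, q), m ⊕ m ⊕ q ⊕ q)
  Simplify inside:  r(s(m, u ⊕ q), u)  →  r(s(m, q), u)
  Sort:  r(s(m, q), u) ⊕ r(s(q, q), m ⊕ m ⊕ q ⊕ q)
Right:  r(m ⊕ ((q ⊕ q) ⊕ m), s(u ⊕ q, q)) ⊕ r(s(m, q ⊕ u), u)
  Simplify inside:  r(m ⊕ ((q ⊕ q) ⊕ m), s(u ⊕ q, q))  →  r(m ⊕ m ⊕ q ⊕ q, s(q, q))
  Canonicalize subterm:  r(s(m, q ⊕ u), u)  →  r(s(m, q), u)
  Sort arguments:  r(m ⊕ m ⊕ q ⊕ q, s(q, q)) ⊕ r(s(m, q), u)

Answer: no — r(s(m, q), u) ⊕ r(s(q, q), m ⊕ m ⊕ q ⊕ q) vs r(m ⊕ m ⊕ q ⊕ q, s(q, q)) ⊕ r(s(m, q), u)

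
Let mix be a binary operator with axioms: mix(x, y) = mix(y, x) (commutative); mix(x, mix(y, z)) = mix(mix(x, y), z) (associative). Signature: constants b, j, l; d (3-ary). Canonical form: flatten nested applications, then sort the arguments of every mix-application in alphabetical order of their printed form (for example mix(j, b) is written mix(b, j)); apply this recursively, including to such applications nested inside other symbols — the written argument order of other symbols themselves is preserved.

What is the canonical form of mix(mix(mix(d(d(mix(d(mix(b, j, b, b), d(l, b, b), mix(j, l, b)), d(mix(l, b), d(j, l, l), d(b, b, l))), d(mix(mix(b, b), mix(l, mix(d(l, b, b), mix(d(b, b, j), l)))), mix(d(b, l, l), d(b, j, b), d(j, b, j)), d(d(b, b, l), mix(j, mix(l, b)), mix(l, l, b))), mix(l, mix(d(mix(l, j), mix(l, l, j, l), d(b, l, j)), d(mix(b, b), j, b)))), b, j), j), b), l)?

Answer: mix(b, d(d(mix(d(mix(b, b, b, j), d(l, b, b), mix(b, j, l)), d(mix(b, l), d(j, l, l), d(b, b, l))), d(mix(b, b, d(b, b, j), d(l, b, b), l, l), mix(d(b, j, b), d(b, l, l), d(j, b, j)), d(d(b, b, l), mix(b, j, l), mix(b, l, l))), mix(d(mix(b, b), j, b), d(mix(j, l), mix(j, l, l, l), d(b, l, j)), l)), b, j), j, l)

Derivation:
Merge nested applications:  mix(d(d(mix(d(mix(b, j, b, b), d(l, b, b), mix(j, l, b)), d(mix(l, b), d(j, l, l), d(b, b, l))), d(mix(mix(b, b), mix(l, mix(d(l, b, b), mix(d(b, b, j), l)))), mix(d(b, l, l), d(b, j, b), d(j, b, j)), d(d(b, b, l), mix(j, mix(l, b)), mix(l, l, b))), mix(l, mix(d(mix(l, j), mix(l, l, j, l), d(b, l, j)), d(mix(b, b), j, b)))), b, j), j, b, l)
Canonicalize subterm:  d(d(mix(d(mix(b, j, b, b), d(l, b, b), mix(j, l, b)), d(mix(l, b), d(j, l, l), d(b, b, l))), d(mix(mix(b, b), mix(l, mix(d(l, b, b), mix(d(b, b, j), l)))), mix(d(b, l, l), d(b, j, b), d(j, b, j)), d(d(b, b, l), mix(j, mix(l, b)), mix(l, l, b))), mix(l, mix(d(mix(l, j), mix(l, l, j, l), d(b, l, j)), d(mix(b, b), j, b)))), b, j)  →  d(d(mix(d(mix(b, b, b, j), d(l, b, b), mix(b, j, l)), d(mix(b, l), d(j, l, l), d(b, b, l))), d(mix(b, b, d(b, b, j), d(l, b, b), l, l), mix(d(b, j, b), d(b, l, l), d(j, b, j)), d(d(b, b, l), mix(b, j, l), mix(b, l, l))), mix(d(mix(b, b), j, b), d(mix(j, l), mix(j, l, l, l), d(b, l, j)), l)), b, j)
Sort:  mix(b, d(d(mix(d(mix(b, b, b, j), d(l, b, b), mix(b, j, l)), d(mix(b, l), d(j, l, l), d(b, b, l))), d(mix(b, b, d(b, b, j), d(l, b, b), l, l), mix(d(b, j, b), d(b, l, l), d(j, b, j)), d(d(b, b, l), mix(b, j, l), mix(b, l, l))), mix(d(mix(b, b), j, b), d(mix(j, l), mix(j, l, l, l), d(b, l, j)), l)), b, j), j, l)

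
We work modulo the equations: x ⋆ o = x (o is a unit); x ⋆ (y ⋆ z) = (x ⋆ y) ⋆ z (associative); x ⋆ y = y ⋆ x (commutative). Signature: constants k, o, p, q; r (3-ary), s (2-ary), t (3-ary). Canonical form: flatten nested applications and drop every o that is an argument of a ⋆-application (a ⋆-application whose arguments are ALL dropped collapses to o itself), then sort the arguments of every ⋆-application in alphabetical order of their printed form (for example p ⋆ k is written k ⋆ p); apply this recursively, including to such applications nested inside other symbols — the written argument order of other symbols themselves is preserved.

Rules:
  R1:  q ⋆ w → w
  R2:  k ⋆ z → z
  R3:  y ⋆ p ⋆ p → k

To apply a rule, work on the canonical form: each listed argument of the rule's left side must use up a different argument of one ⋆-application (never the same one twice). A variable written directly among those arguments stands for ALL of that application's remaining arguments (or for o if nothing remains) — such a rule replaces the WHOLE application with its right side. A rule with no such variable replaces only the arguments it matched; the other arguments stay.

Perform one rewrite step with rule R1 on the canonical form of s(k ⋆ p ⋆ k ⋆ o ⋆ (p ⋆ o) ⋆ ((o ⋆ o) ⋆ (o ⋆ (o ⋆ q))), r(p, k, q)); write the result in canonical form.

Answer: s(k ⋆ k ⋆ p ⋆ p, r(p, k, q))

Derivation:
Canonical form:  s(k ⋆ k ⋆ p ⋆ p ⋆ q, r(p, k, q))
Match R1:  consume q;  w := k ⋆ k ⋆ p ⋆ p
The extension variable absorbs all remaining arguments, so the whole application is rewritten.
Giving:  s(k ⋆ k ⋆ p ⋆ p, r(p, k, q))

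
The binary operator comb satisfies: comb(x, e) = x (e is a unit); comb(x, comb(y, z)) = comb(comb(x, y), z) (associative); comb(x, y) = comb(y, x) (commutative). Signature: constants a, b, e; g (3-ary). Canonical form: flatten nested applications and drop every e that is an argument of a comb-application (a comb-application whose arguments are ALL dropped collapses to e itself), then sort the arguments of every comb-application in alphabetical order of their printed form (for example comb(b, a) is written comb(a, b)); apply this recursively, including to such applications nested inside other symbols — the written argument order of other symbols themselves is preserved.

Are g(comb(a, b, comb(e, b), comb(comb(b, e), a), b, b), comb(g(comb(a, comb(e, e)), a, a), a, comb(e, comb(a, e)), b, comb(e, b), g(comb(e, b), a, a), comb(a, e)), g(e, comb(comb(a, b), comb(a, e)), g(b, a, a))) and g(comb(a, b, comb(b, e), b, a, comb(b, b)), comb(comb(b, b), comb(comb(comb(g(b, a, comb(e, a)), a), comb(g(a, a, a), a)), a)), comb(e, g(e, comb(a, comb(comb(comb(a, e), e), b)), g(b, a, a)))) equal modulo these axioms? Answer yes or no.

Left:  g(comb(a, b, comb(e, b), comb(comb(b, e), a), b, b), comb(g(comb(a, comb(e, e)), a, a), a, comb(e, comb(a, e)), b, comb(e, b), g(comb(e, b), a, a), comb(a, e)), g(e, comb(comb(a, b), comb(a, e)), g(b, a, a)))
  Work inside:  comb(g(comb(a, comb(e, e)), a, a), a, comb(e, comb(a, e)), b, comb(e, b), g(comb(e, b), a, a), comb(a, e))
  Merge nested applications:  comb(g(comb(a, comb(e, e)), a, a), a, e, a, e, b, e, b, g(comb(e, b), a, a), a, e)
  Simplify inside:  g(comb(a, comb(e, e)), a, a)  →  g(a, a, a)
  Simplify inside:  g(comb(e, b), a, a)  →  g(b, a, a)
  Unit:  drop e (×4)
  Sort arguments:  comb(a, a, a, b, b, g(a, a, a), g(b, a, a))
  Put back:  g(comb(a, a, b, b, b, b, b), comb(a, a, a, b, b, g(a, a, a), g(b, a, a)), g(e, comb(a, a, b), g(b, a, a)))
Right:  g(comb(a, b, comb(b, e), b, a, comb(b, b)), comb(comb(b, b), comb(comb(comb(g(b, a, comb(e, a)), a), comb(g(a, a, a), a)), a)), comb(e, g(e, comb(a, comb(comb(comb(a, e), e), b)), g(b, a, a))))
  Descend into:  comb(comb(b, b), comb(comb(comb(g(b, a, comb(e, a)), a), comb(g(a, a, a), a)), a))
  Merge nested applications:  comb(b, b, g(b, a, comb(e, a)), a, g(a, a, a), a, a)
  Inside:  g(b, a, comb(e, a))  →  g(b, a, a)
  Sort:  comb(a, a, a, b, b, g(a, a, a), g(b, a, a))
  Put back:  g(comb(a, a, b, b, b, b, b), comb(a, a, a, b, b, g(a, a, a), g(b, a, a)), g(e, comb(a, a, b), g(b, a, a)))

Answer: yes — both canonical forms are g(comb(a, a, b, b, b, b, b), comb(a, a, a, b, b, g(a, a, a), g(b, a, a)), g(e, comb(a, a, b), g(b, a, a)))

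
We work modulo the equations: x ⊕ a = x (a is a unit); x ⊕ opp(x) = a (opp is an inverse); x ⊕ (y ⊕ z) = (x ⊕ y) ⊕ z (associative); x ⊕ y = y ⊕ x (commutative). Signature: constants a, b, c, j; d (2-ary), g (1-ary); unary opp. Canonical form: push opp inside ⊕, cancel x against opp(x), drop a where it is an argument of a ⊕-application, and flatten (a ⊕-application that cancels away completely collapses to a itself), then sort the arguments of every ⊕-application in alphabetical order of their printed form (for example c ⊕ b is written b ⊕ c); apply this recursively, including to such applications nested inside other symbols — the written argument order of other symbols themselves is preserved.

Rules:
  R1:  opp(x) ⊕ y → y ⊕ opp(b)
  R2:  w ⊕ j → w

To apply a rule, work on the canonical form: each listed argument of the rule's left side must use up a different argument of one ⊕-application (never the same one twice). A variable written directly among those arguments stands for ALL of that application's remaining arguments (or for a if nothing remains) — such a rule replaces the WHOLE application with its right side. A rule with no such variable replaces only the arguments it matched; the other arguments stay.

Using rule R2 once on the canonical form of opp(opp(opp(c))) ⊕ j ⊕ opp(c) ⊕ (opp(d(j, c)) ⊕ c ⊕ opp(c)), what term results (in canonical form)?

Canonical form:  j ⊕ opp(c) ⊕ opp(c) ⊕ opp(d(j, c))
Match R2:  consume j;  w := opp(c) ⊕ opp(c) ⊕ opp(d(j, c))
Every leftover argument binds to the variable; the entire application is replaced.
New term:  opp(c) ⊕ opp(c) ⊕ opp(d(j, c))

Answer: opp(c) ⊕ opp(c) ⊕ opp(d(j, c))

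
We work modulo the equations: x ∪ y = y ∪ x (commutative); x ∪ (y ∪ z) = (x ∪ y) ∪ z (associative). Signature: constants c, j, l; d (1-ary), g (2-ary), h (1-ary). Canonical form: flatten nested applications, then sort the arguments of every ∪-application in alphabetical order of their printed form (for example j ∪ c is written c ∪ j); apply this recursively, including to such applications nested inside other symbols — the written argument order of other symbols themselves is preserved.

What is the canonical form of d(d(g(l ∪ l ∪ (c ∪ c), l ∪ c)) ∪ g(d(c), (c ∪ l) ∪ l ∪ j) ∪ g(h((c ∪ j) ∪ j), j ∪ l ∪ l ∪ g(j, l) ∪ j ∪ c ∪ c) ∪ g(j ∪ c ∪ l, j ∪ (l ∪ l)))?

Descend into:  d(g(l ∪ l ∪ (c ∪ c), l ∪ c)) ∪ g(d(c), (c ∪ l) ∪ l ∪ j) ∪ g(h((c ∪ j) ∪ j), j ∪ l ∪ l ∪ g(j, l) ∪ j ∪ c ∪ c) ∪ g(j ∪ c ∪ l, j ∪ (l ∪ l))
Inside:  d(g(l ∪ l ∪ (c ∪ c), l ∪ c))  →  d(g(c ∪ c ∪ l ∪ l, c ∪ l))
Canonicalize subterm:  g(d(c), (c ∪ l) ∪ l ∪ j)  →  g(d(c), c ∪ j ∪ l ∪ l)
Simplify inside:  g(h((c ∪ j) ∪ j), j ∪ l ∪ l ∪ g(j, l) ∪ j ∪ c ∪ c)  →  g(h(c ∪ j ∪ j), c ∪ c ∪ g(j, l) ∪ j ∪ j ∪ l ∪ l)
Order the arguments:  d(g(c ∪ c ∪ l ∪ l, c ∪ l)) ∪ g(c ∪ j ∪ l, j ∪ l ∪ l) ∪ g(d(c), c ∪ j ∪ l ∪ l) ∪ g(h(c ∪ j ∪ j), c ∪ c ∪ g(j, l) ∪ j ∪ j ∪ l ∪ l)
Reassemble:  d(d(g(c ∪ c ∪ l ∪ l, c ∪ l)) ∪ g(c ∪ j ∪ l, j ∪ l ∪ l) ∪ g(d(c), c ∪ j ∪ l ∪ l) ∪ g(h(c ∪ j ∪ j), c ∪ c ∪ g(j, l) ∪ j ∪ j ∪ l ∪ l))

Answer: d(d(g(c ∪ c ∪ l ∪ l, c ∪ l)) ∪ g(c ∪ j ∪ l, j ∪ l ∪ l) ∪ g(d(c), c ∪ j ∪ l ∪ l) ∪ g(h(c ∪ j ∪ j), c ∪ c ∪ g(j, l) ∪ j ∪ j ∪ l ∪ l))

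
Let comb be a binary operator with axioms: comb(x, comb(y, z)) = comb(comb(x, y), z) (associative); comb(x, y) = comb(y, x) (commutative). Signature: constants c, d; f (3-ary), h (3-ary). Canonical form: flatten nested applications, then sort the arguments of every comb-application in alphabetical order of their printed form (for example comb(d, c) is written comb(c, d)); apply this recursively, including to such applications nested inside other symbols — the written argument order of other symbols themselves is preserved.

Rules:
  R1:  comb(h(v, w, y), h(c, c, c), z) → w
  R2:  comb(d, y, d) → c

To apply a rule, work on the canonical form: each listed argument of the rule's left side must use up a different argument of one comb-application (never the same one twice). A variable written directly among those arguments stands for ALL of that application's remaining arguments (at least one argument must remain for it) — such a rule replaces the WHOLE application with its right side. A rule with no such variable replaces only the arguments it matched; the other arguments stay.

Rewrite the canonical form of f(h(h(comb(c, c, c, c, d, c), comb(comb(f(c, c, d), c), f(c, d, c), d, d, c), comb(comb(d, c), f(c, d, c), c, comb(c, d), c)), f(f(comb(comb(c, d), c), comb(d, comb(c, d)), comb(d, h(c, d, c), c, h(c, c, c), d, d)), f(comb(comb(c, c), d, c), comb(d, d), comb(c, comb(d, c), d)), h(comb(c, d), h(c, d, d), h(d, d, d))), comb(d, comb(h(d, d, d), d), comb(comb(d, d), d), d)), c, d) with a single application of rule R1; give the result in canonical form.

Answer: f(h(h(comb(c, c, c, c, c, d), comb(c, c, d, d, f(c, c, d), f(c, d, c)), comb(c, c, c, c, d, d, f(c, d, c))), f(f(comb(c, c, d), comb(c, d, d), d), f(comb(c, c, c, d), comb(d, d), comb(c, c, d, d)), h(comb(c, d), h(c, d, d), h(d, d, d))), comb(d, d, d, d, d, d, h(d, d, d))), c, d)

Derivation:
Canonical form:  f(h(h(comb(c, c, c, c, c, d), comb(c, c, d, d, f(c, c, d), f(c, d, c)), comb(c, c, c, c, d, d, f(c, d, c))), f(f(comb(c, c, d), comb(c, d, d), comb(c, d, d, d, h(c, c, c), h(c, d, c))), f(comb(c, c, c, d), comb(d, d), comb(c, c, d, d)), h(comb(c, d), h(c, d, d), h(d, d, d))), comb(d, d, d, d, d, d, h(d, d, d))), c, d)
Apply R1:  consuming h(c, c, c), h(c, d, c);  v := c, w := d, y := c, z := comb(c, d, d, d)
The variable takes the whole remainder — replace the entire application.
Giving:  f(h(h(comb(c, c, c, c, c, d), comb(c, c, d, d, f(c, c, d), f(c, d, c)), comb(c, c, c, c, d, d, f(c, d, c))), f(f(comb(c, c, d), comb(c, d, d), d), f(comb(c, c, c, d), comb(d, d), comb(c, c, d, d)), h(comb(c, d), h(c, d, d), h(d, d, d))), comb(d, d, d, d, d, d, h(d, d, d))), c, d)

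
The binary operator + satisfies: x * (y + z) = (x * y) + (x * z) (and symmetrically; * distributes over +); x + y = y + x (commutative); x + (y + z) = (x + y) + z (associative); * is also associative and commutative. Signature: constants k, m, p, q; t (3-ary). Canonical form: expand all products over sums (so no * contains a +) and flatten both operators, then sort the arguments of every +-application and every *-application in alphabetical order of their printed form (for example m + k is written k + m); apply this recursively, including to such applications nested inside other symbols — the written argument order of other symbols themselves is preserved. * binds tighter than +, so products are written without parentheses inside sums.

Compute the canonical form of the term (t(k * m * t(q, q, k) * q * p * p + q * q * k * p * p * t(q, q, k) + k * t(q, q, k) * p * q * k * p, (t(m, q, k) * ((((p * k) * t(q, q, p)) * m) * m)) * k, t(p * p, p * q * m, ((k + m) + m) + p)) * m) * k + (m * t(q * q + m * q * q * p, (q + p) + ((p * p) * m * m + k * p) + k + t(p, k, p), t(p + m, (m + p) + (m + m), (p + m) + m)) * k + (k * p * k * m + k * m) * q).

Answer: k * k * m * p * q + k * m * q + k * m * t(k * k * p * p * q * t(q, q, k) + k * m * p * p * q * t(q, q, k) + k * p * p * q * q * t(q, q, k), k * k * m * m * p * t(m, q, k) * t(q, q, p), t(p * p, m * p * q, k + m + m + p)) + k * m * t(m * p * q * q + q * q, k + k * p + m * m * p * p + p + q + t(p, k, p), t(m + p, m + m + m + p, m + m + p))

Derivation:
Distribute:  k * m * t(k * k * p * p * q * t(q, q, k) + k * m * p * p * q * t(q, q, k) + k * p * p * q * q * t(q, q, k), k * k * m * m * p * t(m, q, k) * t(q, q, p), t(p * p, m * p * q, k + m + m + p)) + k * m * t(m * p * q * q + q * q, k + k * p + m * m * p * p + p + q + t(p, k, p), t(m + p, m + m + m + p, m + m + p)) + k * k * m * p * q + k * m * q
Sort:  k * k * m * p * q + k * m * q + k * m * t(k * k * p * p * q * t(q, q, k) + k * m * p * p * q * t(q, q, k) + k * p * p * q * q * t(q, q, k), k * k * m * m * p * t(m, q, k) * t(q, q, p), t(p * p, m * p * q, k + m + m + p)) + k * m * t(m * p * q * q + q * q, k + k * p + m * m * p * p + p + q + t(p, k, p), t(m + p, m + m + m + p, m + m + p))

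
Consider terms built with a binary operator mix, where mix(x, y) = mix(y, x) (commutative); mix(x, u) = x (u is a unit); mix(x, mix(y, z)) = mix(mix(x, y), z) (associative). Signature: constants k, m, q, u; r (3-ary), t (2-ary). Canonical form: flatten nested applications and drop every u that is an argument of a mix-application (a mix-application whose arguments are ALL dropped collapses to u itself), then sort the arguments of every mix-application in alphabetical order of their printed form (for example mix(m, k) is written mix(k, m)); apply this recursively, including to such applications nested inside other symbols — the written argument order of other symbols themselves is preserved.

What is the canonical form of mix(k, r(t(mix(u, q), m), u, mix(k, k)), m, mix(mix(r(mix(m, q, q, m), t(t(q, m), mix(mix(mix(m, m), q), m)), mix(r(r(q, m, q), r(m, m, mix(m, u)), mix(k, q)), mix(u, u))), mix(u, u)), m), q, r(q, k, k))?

Flatten:  mix(k, r(t(mix(u, q), m), u, mix(k, k)), m, r(mix(m, q, q, m), t(t(q, m), mix(mix(mix(m, m), q), m)), mix(r(r(q, m, q), r(m, m, mix(m, u)), mix(k, q)), mix(u, u))), u, u, m, q, r(q, k, k))
Inside:  r(t(mix(u, q), m), u, mix(k, k))  →  r(t(q, m), u, mix(k, k))
Simplify inside:  r(mix(m, q, q, m), t(t(q, m), mix(mix(mix(m, m), q), m)), mix(r(r(q, m, q), r(m, m, mix(m, u)), mix(k, q)), mix(u, u)))  →  r(mix(m, m, q, q), t(t(q, m), mix(m, m, m, q)), r(r(q, m, q), r(m, m, m), mix(k, q)))
Units out:  drop u (×2)
Order the arguments:  mix(k, m, m, q, r(mix(m, m, q, q), t(t(q, m), mix(m, m, m, q)), r(r(q, m, q), r(m, m, m), mix(k, q))), r(q, k, k), r(t(q, m), u, mix(k, k)))

Answer: mix(k, m, m, q, r(mix(m, m, q, q), t(t(q, m), mix(m, m, m, q)), r(r(q, m, q), r(m, m, m), mix(k, q))), r(q, k, k), r(t(q, m), u, mix(k, k)))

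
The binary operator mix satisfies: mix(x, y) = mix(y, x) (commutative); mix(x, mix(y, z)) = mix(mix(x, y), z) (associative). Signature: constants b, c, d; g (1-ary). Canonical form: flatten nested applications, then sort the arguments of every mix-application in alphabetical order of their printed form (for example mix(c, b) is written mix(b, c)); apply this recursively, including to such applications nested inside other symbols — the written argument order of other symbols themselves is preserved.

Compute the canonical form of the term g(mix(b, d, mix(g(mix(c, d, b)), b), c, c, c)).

Descend into:  mix(b, d, mix(g(mix(c, d, b)), b), c, c, c)
Flatten:  mix(b, d, g(mix(c, d, b)), b, c, c, c)
Canonicalize subterm:  g(mix(c, d, b))  →  g(mix(b, c, d))
Sort:  mix(b, b, c, c, c, d, g(mix(b, c, d)))
Put back:  g(mix(b, b, c, c, c, d, g(mix(b, c, d))))

Answer: g(mix(b, b, c, c, c, d, g(mix(b, c, d))))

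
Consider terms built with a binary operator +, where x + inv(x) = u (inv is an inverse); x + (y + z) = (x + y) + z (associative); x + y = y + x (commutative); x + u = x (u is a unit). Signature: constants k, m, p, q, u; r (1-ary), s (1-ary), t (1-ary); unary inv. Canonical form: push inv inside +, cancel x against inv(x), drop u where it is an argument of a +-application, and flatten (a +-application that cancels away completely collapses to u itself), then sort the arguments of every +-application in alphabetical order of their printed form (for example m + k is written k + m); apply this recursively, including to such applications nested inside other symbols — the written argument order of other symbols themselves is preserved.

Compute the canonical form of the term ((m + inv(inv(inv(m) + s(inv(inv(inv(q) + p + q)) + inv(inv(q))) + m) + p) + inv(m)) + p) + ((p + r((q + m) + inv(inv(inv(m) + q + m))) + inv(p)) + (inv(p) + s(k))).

Answer: inv(p) + r(m + q + q) + s(k) + s(p + q)

Derivation:
Push inv inside:  distribute inv over + and collapse double inv
Cancel:  m cancels
Combine occurrences:  s(p + q) + inv(p) + r(m + q + q) + s(k)
Order the arguments:  inv(p) + r(m + q + q) + s(k) + s(p + q)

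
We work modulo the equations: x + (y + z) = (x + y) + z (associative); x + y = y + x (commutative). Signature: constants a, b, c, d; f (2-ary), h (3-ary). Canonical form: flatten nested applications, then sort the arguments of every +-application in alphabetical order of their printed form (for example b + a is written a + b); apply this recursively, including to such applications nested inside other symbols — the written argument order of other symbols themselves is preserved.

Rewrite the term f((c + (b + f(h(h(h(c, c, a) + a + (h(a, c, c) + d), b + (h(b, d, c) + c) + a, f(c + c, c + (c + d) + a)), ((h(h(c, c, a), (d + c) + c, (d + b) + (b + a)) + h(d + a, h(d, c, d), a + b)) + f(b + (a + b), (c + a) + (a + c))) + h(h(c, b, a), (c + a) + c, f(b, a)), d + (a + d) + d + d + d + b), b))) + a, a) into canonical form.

Work inside:  (c + (b + f(h(h(h(c, c, a) + a + (h(a, c, c) + d), b + (h(b, d, c) + c) + a, f(c + c, c + (c + d) + a)), ((h(h(c, c, a), (d + c) + c, (d + b) + (b + a)) + h(d + a, h(d, c, d), a + b)) + f(b + (a + b), (c + a) + (a + c))) + h(h(c, b, a), (c + a) + c, f(b, a)), d + (a + d) + d + d + d + b), b))) + a
Un-nest:  c + b + f(h(h(h(c, c, a) + a + (h(a, c, c) + d), b + (h(b, d, c) + c) + a, f(c + c, c + (c + d) + a)), ((h(h(c, c, a), (d + c) + c, (d + b) + (b + a)) + h(d + a, h(d, c, d), a + b)) + f(b + (a + b), (c + a) + (a + c))) + h(h(c, b, a), (c + a) + c, f(b, a)), d + (a + d) + d + d + d + b), b) + a
Inside:  f(h(h(h(c, c, a) + a + (h(a, c, c) + d), b + (h(b, d, c) + c) + a, f(c + c, c + (c + d) + a)), ((h(h(c, c, a), (d + c) + c, (d + b) + (b + a)) + h(d + a, h(d, c, d), a + b)) + f(b + (a + b), (c + a) + (a + c))) + h(h(c, b, a), (c + a) + c, f(b, a)), d + (a + d) + d + d + d + b), b)  →  f(h(h(a + d + h(a, c, c) + h(c, c, a), a + b + c + h(b, d, c), f(c + c, a + c + c + d)), f(a + b + b, a + a + c + c) + h(a + d, h(d, c, d), a + b) + h(h(c, b, a), a + c + c, f(b, a)) + h(h(c, c, a), c + c + d, a + b + b + d), a + b + d + d + d + d + d), b)
Sort arguments:  a + b + c + f(h(h(a + d + h(a, c, c) + h(c, c, a), a + b + c + h(b, d, c), f(c + c, a + c + c + d)), f(a + b + b, a + a + c + c) + h(a + d, h(d, c, d), a + b) + h(h(c, b, a), a + c + c, f(b, a)) + h(h(c, c, a), c + c + d, a + b + b + d), a + b + d + d + d + d + d), b)
Rebuild:  f(a + b + c + f(h(h(a + d + h(a, c, c) + h(c, c, a), a + b + c + h(b, d, c), f(c + c, a + c + c + d)), f(a + b + b, a + a + c + c) + h(a + d, h(d, c, d), a + b) + h(h(c, b, a), a + c + c, f(b, a)) + h(h(c, c, a), c + c + d, a + b + b + d), a + b + d + d + d + d + d), b), a)

Answer: f(a + b + c + f(h(h(a + d + h(a, c, c) + h(c, c, a), a + b + c + h(b, d, c), f(c + c, a + c + c + d)), f(a + b + b, a + a + c + c) + h(a + d, h(d, c, d), a + b) + h(h(c, b, a), a + c + c, f(b, a)) + h(h(c, c, a), c + c + d, a + b + b + d), a + b + d + d + d + d + d), b), a)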